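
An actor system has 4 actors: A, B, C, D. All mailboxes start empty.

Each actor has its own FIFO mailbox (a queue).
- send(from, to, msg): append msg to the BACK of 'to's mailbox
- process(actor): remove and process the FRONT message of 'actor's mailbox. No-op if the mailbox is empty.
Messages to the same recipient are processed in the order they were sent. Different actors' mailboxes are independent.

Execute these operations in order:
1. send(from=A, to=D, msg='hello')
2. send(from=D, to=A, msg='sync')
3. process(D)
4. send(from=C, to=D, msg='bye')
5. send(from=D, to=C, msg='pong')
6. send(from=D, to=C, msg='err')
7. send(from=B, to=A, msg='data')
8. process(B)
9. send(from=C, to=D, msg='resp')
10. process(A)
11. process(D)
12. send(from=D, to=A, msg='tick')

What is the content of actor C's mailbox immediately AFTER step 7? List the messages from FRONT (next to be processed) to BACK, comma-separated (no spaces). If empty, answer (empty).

After 1 (send(from=A, to=D, msg='hello')): A:[] B:[] C:[] D:[hello]
After 2 (send(from=D, to=A, msg='sync')): A:[sync] B:[] C:[] D:[hello]
After 3 (process(D)): A:[sync] B:[] C:[] D:[]
After 4 (send(from=C, to=D, msg='bye')): A:[sync] B:[] C:[] D:[bye]
After 5 (send(from=D, to=C, msg='pong')): A:[sync] B:[] C:[pong] D:[bye]
After 6 (send(from=D, to=C, msg='err')): A:[sync] B:[] C:[pong,err] D:[bye]
After 7 (send(from=B, to=A, msg='data')): A:[sync,data] B:[] C:[pong,err] D:[bye]

pong,err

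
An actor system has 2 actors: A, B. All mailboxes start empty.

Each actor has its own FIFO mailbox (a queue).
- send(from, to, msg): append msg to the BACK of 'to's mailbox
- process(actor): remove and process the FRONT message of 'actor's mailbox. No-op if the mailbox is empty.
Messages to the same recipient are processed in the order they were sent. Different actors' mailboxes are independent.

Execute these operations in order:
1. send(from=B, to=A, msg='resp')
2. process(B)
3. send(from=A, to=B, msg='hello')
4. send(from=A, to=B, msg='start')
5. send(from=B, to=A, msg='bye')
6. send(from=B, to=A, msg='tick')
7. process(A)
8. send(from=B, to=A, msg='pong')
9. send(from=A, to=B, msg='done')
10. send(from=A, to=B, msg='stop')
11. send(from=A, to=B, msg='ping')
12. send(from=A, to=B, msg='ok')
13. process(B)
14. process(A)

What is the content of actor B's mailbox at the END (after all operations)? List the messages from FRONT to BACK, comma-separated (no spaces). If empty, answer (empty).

After 1 (send(from=B, to=A, msg='resp')): A:[resp] B:[]
After 2 (process(B)): A:[resp] B:[]
After 3 (send(from=A, to=B, msg='hello')): A:[resp] B:[hello]
After 4 (send(from=A, to=B, msg='start')): A:[resp] B:[hello,start]
After 5 (send(from=B, to=A, msg='bye')): A:[resp,bye] B:[hello,start]
After 6 (send(from=B, to=A, msg='tick')): A:[resp,bye,tick] B:[hello,start]
After 7 (process(A)): A:[bye,tick] B:[hello,start]
After 8 (send(from=B, to=A, msg='pong')): A:[bye,tick,pong] B:[hello,start]
After 9 (send(from=A, to=B, msg='done')): A:[bye,tick,pong] B:[hello,start,done]
After 10 (send(from=A, to=B, msg='stop')): A:[bye,tick,pong] B:[hello,start,done,stop]
After 11 (send(from=A, to=B, msg='ping')): A:[bye,tick,pong] B:[hello,start,done,stop,ping]
After 12 (send(from=A, to=B, msg='ok')): A:[bye,tick,pong] B:[hello,start,done,stop,ping,ok]
After 13 (process(B)): A:[bye,tick,pong] B:[start,done,stop,ping,ok]
After 14 (process(A)): A:[tick,pong] B:[start,done,stop,ping,ok]

Answer: start,done,stop,ping,ok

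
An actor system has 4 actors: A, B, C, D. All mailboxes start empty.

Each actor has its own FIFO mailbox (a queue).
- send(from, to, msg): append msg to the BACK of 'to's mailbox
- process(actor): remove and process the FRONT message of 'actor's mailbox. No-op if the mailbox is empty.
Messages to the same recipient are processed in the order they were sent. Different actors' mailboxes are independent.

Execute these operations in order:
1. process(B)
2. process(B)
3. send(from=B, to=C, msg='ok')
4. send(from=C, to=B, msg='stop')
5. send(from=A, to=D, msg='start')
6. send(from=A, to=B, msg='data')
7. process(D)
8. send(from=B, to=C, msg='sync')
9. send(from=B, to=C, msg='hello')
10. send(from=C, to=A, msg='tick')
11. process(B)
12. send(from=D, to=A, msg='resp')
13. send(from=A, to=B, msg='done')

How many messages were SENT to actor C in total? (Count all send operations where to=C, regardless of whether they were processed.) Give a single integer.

Answer: 3

Derivation:
After 1 (process(B)): A:[] B:[] C:[] D:[]
After 2 (process(B)): A:[] B:[] C:[] D:[]
After 3 (send(from=B, to=C, msg='ok')): A:[] B:[] C:[ok] D:[]
After 4 (send(from=C, to=B, msg='stop')): A:[] B:[stop] C:[ok] D:[]
After 5 (send(from=A, to=D, msg='start')): A:[] B:[stop] C:[ok] D:[start]
After 6 (send(from=A, to=B, msg='data')): A:[] B:[stop,data] C:[ok] D:[start]
After 7 (process(D)): A:[] B:[stop,data] C:[ok] D:[]
After 8 (send(from=B, to=C, msg='sync')): A:[] B:[stop,data] C:[ok,sync] D:[]
After 9 (send(from=B, to=C, msg='hello')): A:[] B:[stop,data] C:[ok,sync,hello] D:[]
After 10 (send(from=C, to=A, msg='tick')): A:[tick] B:[stop,data] C:[ok,sync,hello] D:[]
After 11 (process(B)): A:[tick] B:[data] C:[ok,sync,hello] D:[]
After 12 (send(from=D, to=A, msg='resp')): A:[tick,resp] B:[data] C:[ok,sync,hello] D:[]
After 13 (send(from=A, to=B, msg='done')): A:[tick,resp] B:[data,done] C:[ok,sync,hello] D:[]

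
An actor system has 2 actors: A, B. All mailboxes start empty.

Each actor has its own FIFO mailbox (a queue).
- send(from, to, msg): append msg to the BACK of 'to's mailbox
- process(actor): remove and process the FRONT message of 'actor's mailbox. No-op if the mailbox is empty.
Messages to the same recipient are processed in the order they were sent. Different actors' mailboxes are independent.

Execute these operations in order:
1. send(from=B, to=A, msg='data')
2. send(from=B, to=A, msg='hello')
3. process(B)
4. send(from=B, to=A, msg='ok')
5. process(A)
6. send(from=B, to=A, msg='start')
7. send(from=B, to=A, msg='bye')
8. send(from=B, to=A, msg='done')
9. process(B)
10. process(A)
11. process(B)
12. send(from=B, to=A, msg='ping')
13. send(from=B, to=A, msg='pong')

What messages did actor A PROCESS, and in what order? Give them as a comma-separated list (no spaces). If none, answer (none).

After 1 (send(from=B, to=A, msg='data')): A:[data] B:[]
After 2 (send(from=B, to=A, msg='hello')): A:[data,hello] B:[]
After 3 (process(B)): A:[data,hello] B:[]
After 4 (send(from=B, to=A, msg='ok')): A:[data,hello,ok] B:[]
After 5 (process(A)): A:[hello,ok] B:[]
After 6 (send(from=B, to=A, msg='start')): A:[hello,ok,start] B:[]
After 7 (send(from=B, to=A, msg='bye')): A:[hello,ok,start,bye] B:[]
After 8 (send(from=B, to=A, msg='done')): A:[hello,ok,start,bye,done] B:[]
After 9 (process(B)): A:[hello,ok,start,bye,done] B:[]
After 10 (process(A)): A:[ok,start,bye,done] B:[]
After 11 (process(B)): A:[ok,start,bye,done] B:[]
After 12 (send(from=B, to=A, msg='ping')): A:[ok,start,bye,done,ping] B:[]
After 13 (send(from=B, to=A, msg='pong')): A:[ok,start,bye,done,ping,pong] B:[]

Answer: data,hello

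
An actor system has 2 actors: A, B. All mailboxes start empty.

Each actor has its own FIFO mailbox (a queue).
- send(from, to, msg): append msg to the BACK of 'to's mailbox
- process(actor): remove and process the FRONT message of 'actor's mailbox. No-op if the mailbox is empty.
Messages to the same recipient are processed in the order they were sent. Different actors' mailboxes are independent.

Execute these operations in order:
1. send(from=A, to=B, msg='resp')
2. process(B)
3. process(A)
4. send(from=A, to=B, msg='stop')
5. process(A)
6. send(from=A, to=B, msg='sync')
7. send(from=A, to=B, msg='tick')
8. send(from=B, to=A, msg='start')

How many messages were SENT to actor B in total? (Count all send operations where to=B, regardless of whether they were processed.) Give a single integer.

After 1 (send(from=A, to=B, msg='resp')): A:[] B:[resp]
After 2 (process(B)): A:[] B:[]
After 3 (process(A)): A:[] B:[]
After 4 (send(from=A, to=B, msg='stop')): A:[] B:[stop]
After 5 (process(A)): A:[] B:[stop]
After 6 (send(from=A, to=B, msg='sync')): A:[] B:[stop,sync]
After 7 (send(from=A, to=B, msg='tick')): A:[] B:[stop,sync,tick]
After 8 (send(from=B, to=A, msg='start')): A:[start] B:[stop,sync,tick]

Answer: 4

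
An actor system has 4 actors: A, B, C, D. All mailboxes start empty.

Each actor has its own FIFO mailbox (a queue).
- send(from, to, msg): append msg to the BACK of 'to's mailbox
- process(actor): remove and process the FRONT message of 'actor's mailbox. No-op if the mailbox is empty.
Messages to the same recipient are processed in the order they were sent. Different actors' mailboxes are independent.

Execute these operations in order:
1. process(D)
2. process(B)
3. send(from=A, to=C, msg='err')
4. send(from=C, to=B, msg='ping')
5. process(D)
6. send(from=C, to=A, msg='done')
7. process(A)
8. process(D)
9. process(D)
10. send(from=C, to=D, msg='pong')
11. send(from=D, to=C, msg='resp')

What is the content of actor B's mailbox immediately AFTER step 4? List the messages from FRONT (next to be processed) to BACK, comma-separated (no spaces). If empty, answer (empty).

After 1 (process(D)): A:[] B:[] C:[] D:[]
After 2 (process(B)): A:[] B:[] C:[] D:[]
After 3 (send(from=A, to=C, msg='err')): A:[] B:[] C:[err] D:[]
After 4 (send(from=C, to=B, msg='ping')): A:[] B:[ping] C:[err] D:[]

ping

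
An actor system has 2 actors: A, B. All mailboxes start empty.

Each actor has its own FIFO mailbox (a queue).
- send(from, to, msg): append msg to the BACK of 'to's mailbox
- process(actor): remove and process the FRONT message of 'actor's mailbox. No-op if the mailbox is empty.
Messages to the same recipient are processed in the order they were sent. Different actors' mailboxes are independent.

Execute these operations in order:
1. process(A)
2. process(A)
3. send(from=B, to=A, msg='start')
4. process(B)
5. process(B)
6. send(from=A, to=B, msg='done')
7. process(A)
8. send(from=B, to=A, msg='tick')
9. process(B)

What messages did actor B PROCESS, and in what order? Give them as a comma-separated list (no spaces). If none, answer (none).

After 1 (process(A)): A:[] B:[]
After 2 (process(A)): A:[] B:[]
After 3 (send(from=B, to=A, msg='start')): A:[start] B:[]
After 4 (process(B)): A:[start] B:[]
After 5 (process(B)): A:[start] B:[]
After 6 (send(from=A, to=B, msg='done')): A:[start] B:[done]
After 7 (process(A)): A:[] B:[done]
After 8 (send(from=B, to=A, msg='tick')): A:[tick] B:[done]
After 9 (process(B)): A:[tick] B:[]

Answer: done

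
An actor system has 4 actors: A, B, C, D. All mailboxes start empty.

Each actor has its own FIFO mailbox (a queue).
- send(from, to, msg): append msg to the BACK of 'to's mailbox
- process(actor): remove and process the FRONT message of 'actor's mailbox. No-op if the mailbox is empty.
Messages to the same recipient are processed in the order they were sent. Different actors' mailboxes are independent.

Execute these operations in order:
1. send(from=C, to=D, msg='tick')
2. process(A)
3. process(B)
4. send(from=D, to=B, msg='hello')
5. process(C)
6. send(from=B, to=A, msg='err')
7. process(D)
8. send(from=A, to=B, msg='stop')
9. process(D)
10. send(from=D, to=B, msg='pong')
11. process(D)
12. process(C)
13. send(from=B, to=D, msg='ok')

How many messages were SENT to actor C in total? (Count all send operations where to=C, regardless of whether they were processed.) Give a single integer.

Answer: 0

Derivation:
After 1 (send(from=C, to=D, msg='tick')): A:[] B:[] C:[] D:[tick]
After 2 (process(A)): A:[] B:[] C:[] D:[tick]
After 3 (process(B)): A:[] B:[] C:[] D:[tick]
After 4 (send(from=D, to=B, msg='hello')): A:[] B:[hello] C:[] D:[tick]
After 5 (process(C)): A:[] B:[hello] C:[] D:[tick]
After 6 (send(from=B, to=A, msg='err')): A:[err] B:[hello] C:[] D:[tick]
After 7 (process(D)): A:[err] B:[hello] C:[] D:[]
After 8 (send(from=A, to=B, msg='stop')): A:[err] B:[hello,stop] C:[] D:[]
After 9 (process(D)): A:[err] B:[hello,stop] C:[] D:[]
After 10 (send(from=D, to=B, msg='pong')): A:[err] B:[hello,stop,pong] C:[] D:[]
After 11 (process(D)): A:[err] B:[hello,stop,pong] C:[] D:[]
After 12 (process(C)): A:[err] B:[hello,stop,pong] C:[] D:[]
After 13 (send(from=B, to=D, msg='ok')): A:[err] B:[hello,stop,pong] C:[] D:[ok]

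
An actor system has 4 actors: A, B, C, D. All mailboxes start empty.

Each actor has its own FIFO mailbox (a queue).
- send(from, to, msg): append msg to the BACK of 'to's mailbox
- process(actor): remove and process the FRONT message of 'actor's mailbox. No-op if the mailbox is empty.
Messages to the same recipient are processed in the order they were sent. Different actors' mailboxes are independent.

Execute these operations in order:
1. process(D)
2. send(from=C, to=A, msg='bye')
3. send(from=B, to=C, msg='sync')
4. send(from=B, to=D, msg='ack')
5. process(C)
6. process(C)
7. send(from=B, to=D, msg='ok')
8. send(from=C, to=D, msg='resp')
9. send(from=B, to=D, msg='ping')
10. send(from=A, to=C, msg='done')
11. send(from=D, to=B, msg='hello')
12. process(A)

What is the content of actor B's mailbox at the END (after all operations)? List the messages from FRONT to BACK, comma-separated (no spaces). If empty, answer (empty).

Answer: hello

Derivation:
After 1 (process(D)): A:[] B:[] C:[] D:[]
After 2 (send(from=C, to=A, msg='bye')): A:[bye] B:[] C:[] D:[]
After 3 (send(from=B, to=C, msg='sync')): A:[bye] B:[] C:[sync] D:[]
After 4 (send(from=B, to=D, msg='ack')): A:[bye] B:[] C:[sync] D:[ack]
After 5 (process(C)): A:[bye] B:[] C:[] D:[ack]
After 6 (process(C)): A:[bye] B:[] C:[] D:[ack]
After 7 (send(from=B, to=D, msg='ok')): A:[bye] B:[] C:[] D:[ack,ok]
After 8 (send(from=C, to=D, msg='resp')): A:[bye] B:[] C:[] D:[ack,ok,resp]
After 9 (send(from=B, to=D, msg='ping')): A:[bye] B:[] C:[] D:[ack,ok,resp,ping]
After 10 (send(from=A, to=C, msg='done')): A:[bye] B:[] C:[done] D:[ack,ok,resp,ping]
After 11 (send(from=D, to=B, msg='hello')): A:[bye] B:[hello] C:[done] D:[ack,ok,resp,ping]
After 12 (process(A)): A:[] B:[hello] C:[done] D:[ack,ok,resp,ping]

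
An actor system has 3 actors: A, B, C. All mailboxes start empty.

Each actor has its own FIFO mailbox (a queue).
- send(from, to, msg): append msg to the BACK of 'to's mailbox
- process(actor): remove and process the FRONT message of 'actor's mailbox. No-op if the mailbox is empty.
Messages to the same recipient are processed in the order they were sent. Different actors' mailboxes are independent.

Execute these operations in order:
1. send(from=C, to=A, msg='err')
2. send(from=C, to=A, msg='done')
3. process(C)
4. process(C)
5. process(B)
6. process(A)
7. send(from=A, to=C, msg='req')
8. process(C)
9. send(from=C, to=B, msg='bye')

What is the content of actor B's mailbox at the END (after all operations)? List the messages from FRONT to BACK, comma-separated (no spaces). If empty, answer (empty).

After 1 (send(from=C, to=A, msg='err')): A:[err] B:[] C:[]
After 2 (send(from=C, to=A, msg='done')): A:[err,done] B:[] C:[]
After 3 (process(C)): A:[err,done] B:[] C:[]
After 4 (process(C)): A:[err,done] B:[] C:[]
After 5 (process(B)): A:[err,done] B:[] C:[]
After 6 (process(A)): A:[done] B:[] C:[]
After 7 (send(from=A, to=C, msg='req')): A:[done] B:[] C:[req]
After 8 (process(C)): A:[done] B:[] C:[]
After 9 (send(from=C, to=B, msg='bye')): A:[done] B:[bye] C:[]

Answer: bye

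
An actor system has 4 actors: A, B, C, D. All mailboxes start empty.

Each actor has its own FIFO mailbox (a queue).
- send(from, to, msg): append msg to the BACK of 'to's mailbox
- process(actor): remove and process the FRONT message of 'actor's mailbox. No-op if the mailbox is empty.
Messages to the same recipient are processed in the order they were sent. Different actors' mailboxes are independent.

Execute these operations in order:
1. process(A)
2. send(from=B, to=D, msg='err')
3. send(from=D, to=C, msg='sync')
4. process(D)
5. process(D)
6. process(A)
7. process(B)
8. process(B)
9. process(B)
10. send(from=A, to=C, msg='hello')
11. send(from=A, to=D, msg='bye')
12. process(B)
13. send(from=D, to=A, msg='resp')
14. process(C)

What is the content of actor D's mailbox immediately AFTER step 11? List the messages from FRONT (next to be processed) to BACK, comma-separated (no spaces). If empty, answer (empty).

After 1 (process(A)): A:[] B:[] C:[] D:[]
After 2 (send(from=B, to=D, msg='err')): A:[] B:[] C:[] D:[err]
After 3 (send(from=D, to=C, msg='sync')): A:[] B:[] C:[sync] D:[err]
After 4 (process(D)): A:[] B:[] C:[sync] D:[]
After 5 (process(D)): A:[] B:[] C:[sync] D:[]
After 6 (process(A)): A:[] B:[] C:[sync] D:[]
After 7 (process(B)): A:[] B:[] C:[sync] D:[]
After 8 (process(B)): A:[] B:[] C:[sync] D:[]
After 9 (process(B)): A:[] B:[] C:[sync] D:[]
After 10 (send(from=A, to=C, msg='hello')): A:[] B:[] C:[sync,hello] D:[]
After 11 (send(from=A, to=D, msg='bye')): A:[] B:[] C:[sync,hello] D:[bye]

bye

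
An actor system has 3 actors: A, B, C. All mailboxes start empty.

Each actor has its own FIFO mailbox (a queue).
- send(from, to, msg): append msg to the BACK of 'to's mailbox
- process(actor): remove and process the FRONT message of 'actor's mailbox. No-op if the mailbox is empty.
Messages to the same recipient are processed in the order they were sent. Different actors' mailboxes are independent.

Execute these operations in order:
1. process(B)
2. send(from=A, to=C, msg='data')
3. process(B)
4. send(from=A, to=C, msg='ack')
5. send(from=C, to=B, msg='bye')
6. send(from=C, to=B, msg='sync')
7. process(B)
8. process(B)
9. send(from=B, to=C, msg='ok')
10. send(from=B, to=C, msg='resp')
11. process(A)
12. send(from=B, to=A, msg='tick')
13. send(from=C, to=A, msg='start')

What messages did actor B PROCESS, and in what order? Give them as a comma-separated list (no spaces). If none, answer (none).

Answer: bye,sync

Derivation:
After 1 (process(B)): A:[] B:[] C:[]
After 2 (send(from=A, to=C, msg='data')): A:[] B:[] C:[data]
After 3 (process(B)): A:[] B:[] C:[data]
After 4 (send(from=A, to=C, msg='ack')): A:[] B:[] C:[data,ack]
After 5 (send(from=C, to=B, msg='bye')): A:[] B:[bye] C:[data,ack]
After 6 (send(from=C, to=B, msg='sync')): A:[] B:[bye,sync] C:[data,ack]
After 7 (process(B)): A:[] B:[sync] C:[data,ack]
After 8 (process(B)): A:[] B:[] C:[data,ack]
After 9 (send(from=B, to=C, msg='ok')): A:[] B:[] C:[data,ack,ok]
After 10 (send(from=B, to=C, msg='resp')): A:[] B:[] C:[data,ack,ok,resp]
After 11 (process(A)): A:[] B:[] C:[data,ack,ok,resp]
After 12 (send(from=B, to=A, msg='tick')): A:[tick] B:[] C:[data,ack,ok,resp]
After 13 (send(from=C, to=A, msg='start')): A:[tick,start] B:[] C:[data,ack,ok,resp]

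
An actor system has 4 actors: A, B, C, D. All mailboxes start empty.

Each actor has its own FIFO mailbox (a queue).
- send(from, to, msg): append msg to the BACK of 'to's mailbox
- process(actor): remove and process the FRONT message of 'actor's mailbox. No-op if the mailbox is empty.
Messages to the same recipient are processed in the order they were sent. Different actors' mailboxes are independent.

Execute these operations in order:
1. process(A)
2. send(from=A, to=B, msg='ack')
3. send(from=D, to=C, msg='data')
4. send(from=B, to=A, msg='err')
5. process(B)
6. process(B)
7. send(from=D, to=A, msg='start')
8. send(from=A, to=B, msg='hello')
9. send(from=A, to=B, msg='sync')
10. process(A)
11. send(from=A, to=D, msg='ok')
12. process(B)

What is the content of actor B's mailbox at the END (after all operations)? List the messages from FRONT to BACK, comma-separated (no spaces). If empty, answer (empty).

After 1 (process(A)): A:[] B:[] C:[] D:[]
After 2 (send(from=A, to=B, msg='ack')): A:[] B:[ack] C:[] D:[]
After 3 (send(from=D, to=C, msg='data')): A:[] B:[ack] C:[data] D:[]
After 4 (send(from=B, to=A, msg='err')): A:[err] B:[ack] C:[data] D:[]
After 5 (process(B)): A:[err] B:[] C:[data] D:[]
After 6 (process(B)): A:[err] B:[] C:[data] D:[]
After 7 (send(from=D, to=A, msg='start')): A:[err,start] B:[] C:[data] D:[]
After 8 (send(from=A, to=B, msg='hello')): A:[err,start] B:[hello] C:[data] D:[]
After 9 (send(from=A, to=B, msg='sync')): A:[err,start] B:[hello,sync] C:[data] D:[]
After 10 (process(A)): A:[start] B:[hello,sync] C:[data] D:[]
After 11 (send(from=A, to=D, msg='ok')): A:[start] B:[hello,sync] C:[data] D:[ok]
After 12 (process(B)): A:[start] B:[sync] C:[data] D:[ok]

Answer: sync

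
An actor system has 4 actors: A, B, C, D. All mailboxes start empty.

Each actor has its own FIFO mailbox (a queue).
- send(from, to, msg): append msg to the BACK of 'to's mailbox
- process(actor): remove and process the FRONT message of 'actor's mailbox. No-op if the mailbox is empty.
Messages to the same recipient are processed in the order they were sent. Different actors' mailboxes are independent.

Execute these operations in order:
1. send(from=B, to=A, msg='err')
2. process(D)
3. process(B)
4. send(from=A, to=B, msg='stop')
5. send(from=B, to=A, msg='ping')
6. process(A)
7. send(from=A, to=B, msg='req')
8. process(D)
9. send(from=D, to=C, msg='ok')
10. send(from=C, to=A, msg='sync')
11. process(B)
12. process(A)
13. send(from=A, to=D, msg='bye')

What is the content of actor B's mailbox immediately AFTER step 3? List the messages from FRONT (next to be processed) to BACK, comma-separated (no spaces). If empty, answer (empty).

After 1 (send(from=B, to=A, msg='err')): A:[err] B:[] C:[] D:[]
After 2 (process(D)): A:[err] B:[] C:[] D:[]
After 3 (process(B)): A:[err] B:[] C:[] D:[]

(empty)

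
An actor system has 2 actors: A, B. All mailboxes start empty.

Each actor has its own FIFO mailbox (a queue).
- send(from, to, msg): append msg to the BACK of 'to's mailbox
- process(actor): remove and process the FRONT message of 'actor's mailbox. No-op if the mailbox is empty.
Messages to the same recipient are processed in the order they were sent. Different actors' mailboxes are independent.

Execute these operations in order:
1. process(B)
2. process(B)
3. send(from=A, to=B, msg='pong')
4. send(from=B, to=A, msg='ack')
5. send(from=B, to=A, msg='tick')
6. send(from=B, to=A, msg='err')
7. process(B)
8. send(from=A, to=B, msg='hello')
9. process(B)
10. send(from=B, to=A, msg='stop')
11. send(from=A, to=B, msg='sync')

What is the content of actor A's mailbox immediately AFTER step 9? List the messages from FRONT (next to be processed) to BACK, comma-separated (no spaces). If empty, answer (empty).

After 1 (process(B)): A:[] B:[]
After 2 (process(B)): A:[] B:[]
After 3 (send(from=A, to=B, msg='pong')): A:[] B:[pong]
After 4 (send(from=B, to=A, msg='ack')): A:[ack] B:[pong]
After 5 (send(from=B, to=A, msg='tick')): A:[ack,tick] B:[pong]
After 6 (send(from=B, to=A, msg='err')): A:[ack,tick,err] B:[pong]
After 7 (process(B)): A:[ack,tick,err] B:[]
After 8 (send(from=A, to=B, msg='hello')): A:[ack,tick,err] B:[hello]
After 9 (process(B)): A:[ack,tick,err] B:[]

ack,tick,err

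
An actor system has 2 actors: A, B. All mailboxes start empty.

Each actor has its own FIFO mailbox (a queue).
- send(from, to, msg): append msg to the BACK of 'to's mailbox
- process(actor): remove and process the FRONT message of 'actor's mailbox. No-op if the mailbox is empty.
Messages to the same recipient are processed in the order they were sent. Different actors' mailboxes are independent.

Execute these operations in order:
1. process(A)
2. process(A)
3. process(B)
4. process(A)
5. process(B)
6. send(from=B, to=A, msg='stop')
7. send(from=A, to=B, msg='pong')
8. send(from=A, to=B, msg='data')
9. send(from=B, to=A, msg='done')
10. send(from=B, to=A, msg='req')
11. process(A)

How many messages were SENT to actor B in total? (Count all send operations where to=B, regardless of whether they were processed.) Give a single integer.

Answer: 2

Derivation:
After 1 (process(A)): A:[] B:[]
After 2 (process(A)): A:[] B:[]
After 3 (process(B)): A:[] B:[]
After 4 (process(A)): A:[] B:[]
After 5 (process(B)): A:[] B:[]
After 6 (send(from=B, to=A, msg='stop')): A:[stop] B:[]
After 7 (send(from=A, to=B, msg='pong')): A:[stop] B:[pong]
After 8 (send(from=A, to=B, msg='data')): A:[stop] B:[pong,data]
After 9 (send(from=B, to=A, msg='done')): A:[stop,done] B:[pong,data]
After 10 (send(from=B, to=A, msg='req')): A:[stop,done,req] B:[pong,data]
After 11 (process(A)): A:[done,req] B:[pong,data]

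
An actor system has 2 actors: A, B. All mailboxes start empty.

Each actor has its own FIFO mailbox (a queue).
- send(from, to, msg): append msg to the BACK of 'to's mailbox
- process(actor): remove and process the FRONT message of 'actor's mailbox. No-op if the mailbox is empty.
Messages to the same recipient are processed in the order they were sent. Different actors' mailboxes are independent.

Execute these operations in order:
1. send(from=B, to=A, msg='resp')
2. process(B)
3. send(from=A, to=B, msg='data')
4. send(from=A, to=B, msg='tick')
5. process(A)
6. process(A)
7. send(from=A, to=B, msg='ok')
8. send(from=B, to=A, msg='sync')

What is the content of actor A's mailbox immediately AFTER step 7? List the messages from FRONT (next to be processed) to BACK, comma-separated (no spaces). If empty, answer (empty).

After 1 (send(from=B, to=A, msg='resp')): A:[resp] B:[]
After 2 (process(B)): A:[resp] B:[]
After 3 (send(from=A, to=B, msg='data')): A:[resp] B:[data]
After 4 (send(from=A, to=B, msg='tick')): A:[resp] B:[data,tick]
After 5 (process(A)): A:[] B:[data,tick]
After 6 (process(A)): A:[] B:[data,tick]
After 7 (send(from=A, to=B, msg='ok')): A:[] B:[data,tick,ok]

(empty)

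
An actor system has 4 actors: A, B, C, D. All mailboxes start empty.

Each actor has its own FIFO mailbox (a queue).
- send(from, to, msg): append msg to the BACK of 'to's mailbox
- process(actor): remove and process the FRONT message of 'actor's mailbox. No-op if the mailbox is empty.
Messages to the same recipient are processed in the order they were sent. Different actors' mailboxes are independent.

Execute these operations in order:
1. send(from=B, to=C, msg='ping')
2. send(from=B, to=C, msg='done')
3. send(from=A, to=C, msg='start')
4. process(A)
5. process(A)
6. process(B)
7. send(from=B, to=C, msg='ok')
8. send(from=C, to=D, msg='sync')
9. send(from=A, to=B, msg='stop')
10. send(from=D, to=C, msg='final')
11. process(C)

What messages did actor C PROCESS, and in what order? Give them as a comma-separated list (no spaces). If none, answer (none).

After 1 (send(from=B, to=C, msg='ping')): A:[] B:[] C:[ping] D:[]
After 2 (send(from=B, to=C, msg='done')): A:[] B:[] C:[ping,done] D:[]
After 3 (send(from=A, to=C, msg='start')): A:[] B:[] C:[ping,done,start] D:[]
After 4 (process(A)): A:[] B:[] C:[ping,done,start] D:[]
After 5 (process(A)): A:[] B:[] C:[ping,done,start] D:[]
After 6 (process(B)): A:[] B:[] C:[ping,done,start] D:[]
After 7 (send(from=B, to=C, msg='ok')): A:[] B:[] C:[ping,done,start,ok] D:[]
After 8 (send(from=C, to=D, msg='sync')): A:[] B:[] C:[ping,done,start,ok] D:[sync]
After 9 (send(from=A, to=B, msg='stop')): A:[] B:[stop] C:[ping,done,start,ok] D:[sync]
After 10 (send(from=D, to=C, msg='final')): A:[] B:[stop] C:[ping,done,start,ok,final] D:[sync]
After 11 (process(C)): A:[] B:[stop] C:[done,start,ok,final] D:[sync]

Answer: ping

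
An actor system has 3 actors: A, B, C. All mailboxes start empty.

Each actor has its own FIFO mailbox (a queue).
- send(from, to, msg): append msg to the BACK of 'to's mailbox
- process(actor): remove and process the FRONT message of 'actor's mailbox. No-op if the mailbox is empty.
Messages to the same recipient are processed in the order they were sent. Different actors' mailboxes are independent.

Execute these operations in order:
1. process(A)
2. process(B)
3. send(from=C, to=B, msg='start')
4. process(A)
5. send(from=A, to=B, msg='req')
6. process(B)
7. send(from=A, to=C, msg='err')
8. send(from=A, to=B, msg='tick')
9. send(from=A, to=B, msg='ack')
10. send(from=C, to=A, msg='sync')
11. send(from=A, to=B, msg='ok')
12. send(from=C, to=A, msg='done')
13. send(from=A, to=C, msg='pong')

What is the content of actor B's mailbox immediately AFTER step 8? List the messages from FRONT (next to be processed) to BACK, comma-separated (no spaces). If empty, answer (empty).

After 1 (process(A)): A:[] B:[] C:[]
After 2 (process(B)): A:[] B:[] C:[]
After 3 (send(from=C, to=B, msg='start')): A:[] B:[start] C:[]
After 4 (process(A)): A:[] B:[start] C:[]
After 5 (send(from=A, to=B, msg='req')): A:[] B:[start,req] C:[]
After 6 (process(B)): A:[] B:[req] C:[]
After 7 (send(from=A, to=C, msg='err')): A:[] B:[req] C:[err]
After 8 (send(from=A, to=B, msg='tick')): A:[] B:[req,tick] C:[err]

req,tick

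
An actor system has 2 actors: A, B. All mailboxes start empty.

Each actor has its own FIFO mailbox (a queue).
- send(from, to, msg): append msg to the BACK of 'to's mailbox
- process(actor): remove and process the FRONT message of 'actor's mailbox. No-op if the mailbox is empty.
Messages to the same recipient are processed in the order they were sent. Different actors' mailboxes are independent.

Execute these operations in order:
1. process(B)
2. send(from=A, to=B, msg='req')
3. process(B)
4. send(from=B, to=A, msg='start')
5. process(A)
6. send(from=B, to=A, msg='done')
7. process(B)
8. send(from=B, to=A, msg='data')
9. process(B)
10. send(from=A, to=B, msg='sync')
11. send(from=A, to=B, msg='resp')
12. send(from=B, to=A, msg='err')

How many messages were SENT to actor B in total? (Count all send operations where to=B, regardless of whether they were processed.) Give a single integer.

After 1 (process(B)): A:[] B:[]
After 2 (send(from=A, to=B, msg='req')): A:[] B:[req]
After 3 (process(B)): A:[] B:[]
After 4 (send(from=B, to=A, msg='start')): A:[start] B:[]
After 5 (process(A)): A:[] B:[]
After 6 (send(from=B, to=A, msg='done')): A:[done] B:[]
After 7 (process(B)): A:[done] B:[]
After 8 (send(from=B, to=A, msg='data')): A:[done,data] B:[]
After 9 (process(B)): A:[done,data] B:[]
After 10 (send(from=A, to=B, msg='sync')): A:[done,data] B:[sync]
After 11 (send(from=A, to=B, msg='resp')): A:[done,data] B:[sync,resp]
After 12 (send(from=B, to=A, msg='err')): A:[done,data,err] B:[sync,resp]

Answer: 3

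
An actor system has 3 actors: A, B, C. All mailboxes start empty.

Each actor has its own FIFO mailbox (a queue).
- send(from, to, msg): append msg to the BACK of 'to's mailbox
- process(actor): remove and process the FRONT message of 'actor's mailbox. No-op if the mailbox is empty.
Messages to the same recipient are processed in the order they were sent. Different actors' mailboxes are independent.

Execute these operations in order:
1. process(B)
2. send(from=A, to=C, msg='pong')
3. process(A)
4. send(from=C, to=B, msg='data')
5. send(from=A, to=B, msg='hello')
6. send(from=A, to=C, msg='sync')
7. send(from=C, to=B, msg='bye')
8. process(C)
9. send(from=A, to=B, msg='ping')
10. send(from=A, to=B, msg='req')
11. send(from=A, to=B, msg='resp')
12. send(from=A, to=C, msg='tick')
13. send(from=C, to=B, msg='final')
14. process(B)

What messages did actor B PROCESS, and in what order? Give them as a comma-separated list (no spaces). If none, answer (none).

Answer: data

Derivation:
After 1 (process(B)): A:[] B:[] C:[]
After 2 (send(from=A, to=C, msg='pong')): A:[] B:[] C:[pong]
After 3 (process(A)): A:[] B:[] C:[pong]
After 4 (send(from=C, to=B, msg='data')): A:[] B:[data] C:[pong]
After 5 (send(from=A, to=B, msg='hello')): A:[] B:[data,hello] C:[pong]
After 6 (send(from=A, to=C, msg='sync')): A:[] B:[data,hello] C:[pong,sync]
After 7 (send(from=C, to=B, msg='bye')): A:[] B:[data,hello,bye] C:[pong,sync]
After 8 (process(C)): A:[] B:[data,hello,bye] C:[sync]
After 9 (send(from=A, to=B, msg='ping')): A:[] B:[data,hello,bye,ping] C:[sync]
After 10 (send(from=A, to=B, msg='req')): A:[] B:[data,hello,bye,ping,req] C:[sync]
After 11 (send(from=A, to=B, msg='resp')): A:[] B:[data,hello,bye,ping,req,resp] C:[sync]
After 12 (send(from=A, to=C, msg='tick')): A:[] B:[data,hello,bye,ping,req,resp] C:[sync,tick]
After 13 (send(from=C, to=B, msg='final')): A:[] B:[data,hello,bye,ping,req,resp,final] C:[sync,tick]
After 14 (process(B)): A:[] B:[hello,bye,ping,req,resp,final] C:[sync,tick]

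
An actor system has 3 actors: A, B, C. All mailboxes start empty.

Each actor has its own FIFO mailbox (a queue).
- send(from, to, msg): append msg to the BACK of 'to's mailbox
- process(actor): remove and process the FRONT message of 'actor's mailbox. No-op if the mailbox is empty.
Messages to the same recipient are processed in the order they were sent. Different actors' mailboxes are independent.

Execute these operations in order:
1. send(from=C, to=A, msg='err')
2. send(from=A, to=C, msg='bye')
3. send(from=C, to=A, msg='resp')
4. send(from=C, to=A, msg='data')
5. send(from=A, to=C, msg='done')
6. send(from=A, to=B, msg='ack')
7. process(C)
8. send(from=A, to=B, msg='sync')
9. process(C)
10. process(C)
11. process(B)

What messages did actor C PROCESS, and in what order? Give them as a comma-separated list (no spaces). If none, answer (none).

After 1 (send(from=C, to=A, msg='err')): A:[err] B:[] C:[]
After 2 (send(from=A, to=C, msg='bye')): A:[err] B:[] C:[bye]
After 3 (send(from=C, to=A, msg='resp')): A:[err,resp] B:[] C:[bye]
After 4 (send(from=C, to=A, msg='data')): A:[err,resp,data] B:[] C:[bye]
After 5 (send(from=A, to=C, msg='done')): A:[err,resp,data] B:[] C:[bye,done]
After 6 (send(from=A, to=B, msg='ack')): A:[err,resp,data] B:[ack] C:[bye,done]
After 7 (process(C)): A:[err,resp,data] B:[ack] C:[done]
After 8 (send(from=A, to=B, msg='sync')): A:[err,resp,data] B:[ack,sync] C:[done]
After 9 (process(C)): A:[err,resp,data] B:[ack,sync] C:[]
After 10 (process(C)): A:[err,resp,data] B:[ack,sync] C:[]
After 11 (process(B)): A:[err,resp,data] B:[sync] C:[]

Answer: bye,done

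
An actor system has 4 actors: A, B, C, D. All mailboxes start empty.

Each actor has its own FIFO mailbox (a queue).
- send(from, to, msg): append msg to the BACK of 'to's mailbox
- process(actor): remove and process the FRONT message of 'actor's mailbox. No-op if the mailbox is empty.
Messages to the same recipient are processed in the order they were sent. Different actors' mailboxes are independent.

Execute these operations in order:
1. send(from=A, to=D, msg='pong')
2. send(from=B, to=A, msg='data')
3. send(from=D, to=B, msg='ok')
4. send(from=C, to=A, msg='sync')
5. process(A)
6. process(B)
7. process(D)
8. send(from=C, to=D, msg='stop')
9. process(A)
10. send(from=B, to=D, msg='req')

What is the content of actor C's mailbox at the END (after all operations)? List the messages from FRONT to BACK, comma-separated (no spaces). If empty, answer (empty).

After 1 (send(from=A, to=D, msg='pong')): A:[] B:[] C:[] D:[pong]
After 2 (send(from=B, to=A, msg='data')): A:[data] B:[] C:[] D:[pong]
After 3 (send(from=D, to=B, msg='ok')): A:[data] B:[ok] C:[] D:[pong]
After 4 (send(from=C, to=A, msg='sync')): A:[data,sync] B:[ok] C:[] D:[pong]
After 5 (process(A)): A:[sync] B:[ok] C:[] D:[pong]
After 6 (process(B)): A:[sync] B:[] C:[] D:[pong]
After 7 (process(D)): A:[sync] B:[] C:[] D:[]
After 8 (send(from=C, to=D, msg='stop')): A:[sync] B:[] C:[] D:[stop]
After 9 (process(A)): A:[] B:[] C:[] D:[stop]
After 10 (send(from=B, to=D, msg='req')): A:[] B:[] C:[] D:[stop,req]

Answer: (empty)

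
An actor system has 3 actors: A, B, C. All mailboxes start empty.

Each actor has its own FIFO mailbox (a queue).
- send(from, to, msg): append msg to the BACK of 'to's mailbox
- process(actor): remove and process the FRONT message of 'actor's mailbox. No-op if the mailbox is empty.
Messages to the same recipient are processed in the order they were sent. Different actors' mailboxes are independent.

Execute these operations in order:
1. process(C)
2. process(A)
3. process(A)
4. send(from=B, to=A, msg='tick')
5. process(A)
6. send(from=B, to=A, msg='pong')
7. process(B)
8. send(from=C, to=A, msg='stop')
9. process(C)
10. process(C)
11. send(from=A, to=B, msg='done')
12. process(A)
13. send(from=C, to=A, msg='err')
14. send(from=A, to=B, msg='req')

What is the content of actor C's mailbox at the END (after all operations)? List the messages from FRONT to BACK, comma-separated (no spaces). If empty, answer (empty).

Answer: (empty)

Derivation:
After 1 (process(C)): A:[] B:[] C:[]
After 2 (process(A)): A:[] B:[] C:[]
After 3 (process(A)): A:[] B:[] C:[]
After 4 (send(from=B, to=A, msg='tick')): A:[tick] B:[] C:[]
After 5 (process(A)): A:[] B:[] C:[]
After 6 (send(from=B, to=A, msg='pong')): A:[pong] B:[] C:[]
After 7 (process(B)): A:[pong] B:[] C:[]
After 8 (send(from=C, to=A, msg='stop')): A:[pong,stop] B:[] C:[]
After 9 (process(C)): A:[pong,stop] B:[] C:[]
After 10 (process(C)): A:[pong,stop] B:[] C:[]
After 11 (send(from=A, to=B, msg='done')): A:[pong,stop] B:[done] C:[]
After 12 (process(A)): A:[stop] B:[done] C:[]
After 13 (send(from=C, to=A, msg='err')): A:[stop,err] B:[done] C:[]
After 14 (send(from=A, to=B, msg='req')): A:[stop,err] B:[done,req] C:[]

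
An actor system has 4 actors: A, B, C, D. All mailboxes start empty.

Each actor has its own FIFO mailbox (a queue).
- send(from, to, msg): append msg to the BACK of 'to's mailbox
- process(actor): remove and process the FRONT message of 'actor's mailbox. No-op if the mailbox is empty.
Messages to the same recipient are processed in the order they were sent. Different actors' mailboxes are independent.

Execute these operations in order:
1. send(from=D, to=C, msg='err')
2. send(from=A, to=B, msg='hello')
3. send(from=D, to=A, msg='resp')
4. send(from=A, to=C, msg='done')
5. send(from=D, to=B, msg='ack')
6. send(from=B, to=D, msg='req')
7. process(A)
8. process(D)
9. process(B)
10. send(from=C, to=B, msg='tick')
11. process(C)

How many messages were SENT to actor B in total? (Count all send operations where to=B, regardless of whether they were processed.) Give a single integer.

After 1 (send(from=D, to=C, msg='err')): A:[] B:[] C:[err] D:[]
After 2 (send(from=A, to=B, msg='hello')): A:[] B:[hello] C:[err] D:[]
After 3 (send(from=D, to=A, msg='resp')): A:[resp] B:[hello] C:[err] D:[]
After 4 (send(from=A, to=C, msg='done')): A:[resp] B:[hello] C:[err,done] D:[]
After 5 (send(from=D, to=B, msg='ack')): A:[resp] B:[hello,ack] C:[err,done] D:[]
After 6 (send(from=B, to=D, msg='req')): A:[resp] B:[hello,ack] C:[err,done] D:[req]
After 7 (process(A)): A:[] B:[hello,ack] C:[err,done] D:[req]
After 8 (process(D)): A:[] B:[hello,ack] C:[err,done] D:[]
After 9 (process(B)): A:[] B:[ack] C:[err,done] D:[]
After 10 (send(from=C, to=B, msg='tick')): A:[] B:[ack,tick] C:[err,done] D:[]
After 11 (process(C)): A:[] B:[ack,tick] C:[done] D:[]

Answer: 3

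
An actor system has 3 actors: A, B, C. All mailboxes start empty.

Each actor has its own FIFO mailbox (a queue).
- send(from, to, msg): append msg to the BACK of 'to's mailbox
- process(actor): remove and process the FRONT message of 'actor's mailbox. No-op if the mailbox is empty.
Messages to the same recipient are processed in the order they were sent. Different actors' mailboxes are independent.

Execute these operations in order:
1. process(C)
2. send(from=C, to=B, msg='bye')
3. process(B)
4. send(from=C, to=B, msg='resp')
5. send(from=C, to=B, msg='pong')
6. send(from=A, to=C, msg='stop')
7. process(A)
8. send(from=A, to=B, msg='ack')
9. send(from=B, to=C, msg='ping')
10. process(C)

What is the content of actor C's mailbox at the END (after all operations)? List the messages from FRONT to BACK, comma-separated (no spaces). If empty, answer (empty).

Answer: ping

Derivation:
After 1 (process(C)): A:[] B:[] C:[]
After 2 (send(from=C, to=B, msg='bye')): A:[] B:[bye] C:[]
After 3 (process(B)): A:[] B:[] C:[]
After 4 (send(from=C, to=B, msg='resp')): A:[] B:[resp] C:[]
After 5 (send(from=C, to=B, msg='pong')): A:[] B:[resp,pong] C:[]
After 6 (send(from=A, to=C, msg='stop')): A:[] B:[resp,pong] C:[stop]
After 7 (process(A)): A:[] B:[resp,pong] C:[stop]
After 8 (send(from=A, to=B, msg='ack')): A:[] B:[resp,pong,ack] C:[stop]
After 9 (send(from=B, to=C, msg='ping')): A:[] B:[resp,pong,ack] C:[stop,ping]
After 10 (process(C)): A:[] B:[resp,pong,ack] C:[ping]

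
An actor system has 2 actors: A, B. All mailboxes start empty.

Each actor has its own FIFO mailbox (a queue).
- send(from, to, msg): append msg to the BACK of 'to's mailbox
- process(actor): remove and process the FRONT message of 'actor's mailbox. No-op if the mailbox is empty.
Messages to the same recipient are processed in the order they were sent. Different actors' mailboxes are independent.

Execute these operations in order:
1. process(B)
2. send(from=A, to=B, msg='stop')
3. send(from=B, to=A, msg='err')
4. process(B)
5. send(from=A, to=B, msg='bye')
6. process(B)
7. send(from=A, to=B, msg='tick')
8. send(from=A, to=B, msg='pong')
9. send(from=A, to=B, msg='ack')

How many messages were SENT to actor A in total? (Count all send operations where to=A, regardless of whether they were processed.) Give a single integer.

Answer: 1

Derivation:
After 1 (process(B)): A:[] B:[]
After 2 (send(from=A, to=B, msg='stop')): A:[] B:[stop]
After 3 (send(from=B, to=A, msg='err')): A:[err] B:[stop]
After 4 (process(B)): A:[err] B:[]
After 5 (send(from=A, to=B, msg='bye')): A:[err] B:[bye]
After 6 (process(B)): A:[err] B:[]
After 7 (send(from=A, to=B, msg='tick')): A:[err] B:[tick]
After 8 (send(from=A, to=B, msg='pong')): A:[err] B:[tick,pong]
After 9 (send(from=A, to=B, msg='ack')): A:[err] B:[tick,pong,ack]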